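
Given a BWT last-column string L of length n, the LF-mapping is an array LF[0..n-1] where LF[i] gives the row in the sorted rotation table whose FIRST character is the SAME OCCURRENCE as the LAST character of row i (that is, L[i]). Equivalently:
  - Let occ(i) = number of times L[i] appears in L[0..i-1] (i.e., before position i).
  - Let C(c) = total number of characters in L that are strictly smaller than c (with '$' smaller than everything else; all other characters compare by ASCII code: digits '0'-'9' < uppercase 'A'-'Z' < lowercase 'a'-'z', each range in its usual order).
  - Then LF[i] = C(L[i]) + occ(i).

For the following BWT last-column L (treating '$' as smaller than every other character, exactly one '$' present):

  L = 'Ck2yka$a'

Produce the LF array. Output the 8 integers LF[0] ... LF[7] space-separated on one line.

Char counts: '$':1, '2':1, 'C':1, 'a':2, 'k':2, 'y':1
C (first-col start): C('$')=0, C('2')=1, C('C')=2, C('a')=3, C('k')=5, C('y')=7
L[0]='C': occ=0, LF[0]=C('C')+0=2+0=2
L[1]='k': occ=0, LF[1]=C('k')+0=5+0=5
L[2]='2': occ=0, LF[2]=C('2')+0=1+0=1
L[3]='y': occ=0, LF[3]=C('y')+0=7+0=7
L[4]='k': occ=1, LF[4]=C('k')+1=5+1=6
L[5]='a': occ=0, LF[5]=C('a')+0=3+0=3
L[6]='$': occ=0, LF[6]=C('$')+0=0+0=0
L[7]='a': occ=1, LF[7]=C('a')+1=3+1=4

Answer: 2 5 1 7 6 3 0 4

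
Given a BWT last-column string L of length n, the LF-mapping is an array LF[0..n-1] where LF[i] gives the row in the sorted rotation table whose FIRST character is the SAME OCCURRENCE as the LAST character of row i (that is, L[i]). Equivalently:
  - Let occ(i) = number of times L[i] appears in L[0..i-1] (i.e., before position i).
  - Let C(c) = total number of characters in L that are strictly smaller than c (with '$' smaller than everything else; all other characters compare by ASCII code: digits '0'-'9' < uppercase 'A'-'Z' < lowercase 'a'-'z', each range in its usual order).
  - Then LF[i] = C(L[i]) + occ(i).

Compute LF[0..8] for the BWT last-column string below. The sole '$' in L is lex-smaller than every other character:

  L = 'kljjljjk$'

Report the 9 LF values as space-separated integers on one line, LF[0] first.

Char counts: '$':1, 'j':4, 'k':2, 'l':2
C (first-col start): C('$')=0, C('j')=1, C('k')=5, C('l')=7
L[0]='k': occ=0, LF[0]=C('k')+0=5+0=5
L[1]='l': occ=0, LF[1]=C('l')+0=7+0=7
L[2]='j': occ=0, LF[2]=C('j')+0=1+0=1
L[3]='j': occ=1, LF[3]=C('j')+1=1+1=2
L[4]='l': occ=1, LF[4]=C('l')+1=7+1=8
L[5]='j': occ=2, LF[5]=C('j')+2=1+2=3
L[6]='j': occ=3, LF[6]=C('j')+3=1+3=4
L[7]='k': occ=1, LF[7]=C('k')+1=5+1=6
L[8]='$': occ=0, LF[8]=C('$')+0=0+0=0

Answer: 5 7 1 2 8 3 4 6 0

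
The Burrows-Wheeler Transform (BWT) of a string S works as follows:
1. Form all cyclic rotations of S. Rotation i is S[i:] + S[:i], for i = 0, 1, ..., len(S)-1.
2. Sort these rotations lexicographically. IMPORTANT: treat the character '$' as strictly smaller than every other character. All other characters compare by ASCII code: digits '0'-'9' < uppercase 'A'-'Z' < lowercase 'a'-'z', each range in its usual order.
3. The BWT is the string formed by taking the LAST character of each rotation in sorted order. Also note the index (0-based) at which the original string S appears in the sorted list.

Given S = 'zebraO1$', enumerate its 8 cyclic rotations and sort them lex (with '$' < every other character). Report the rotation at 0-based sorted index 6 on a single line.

All 8 rotations (rotation i = S[i:]+S[:i]):
  rot[0] = zebraO1$
  rot[1] = ebraO1$z
  rot[2] = braO1$ze
  rot[3] = raO1$zeb
  rot[4] = aO1$zebr
  rot[5] = O1$zebra
  rot[6] = 1$zebraO
  rot[7] = $zebraO1
Sorted (with $ < everything):
  sorted[0] = $zebraO1
  sorted[1] = 1$zebraO
  sorted[2] = O1$zebra
  sorted[3] = aO1$zebr
  sorted[4] = braO1$ze
  sorted[5] = ebraO1$z
  sorted[6] = raO1$zeb
  sorted[7] = zebraO1$
sorted[6] = raO1$zeb

Answer: raO1$zeb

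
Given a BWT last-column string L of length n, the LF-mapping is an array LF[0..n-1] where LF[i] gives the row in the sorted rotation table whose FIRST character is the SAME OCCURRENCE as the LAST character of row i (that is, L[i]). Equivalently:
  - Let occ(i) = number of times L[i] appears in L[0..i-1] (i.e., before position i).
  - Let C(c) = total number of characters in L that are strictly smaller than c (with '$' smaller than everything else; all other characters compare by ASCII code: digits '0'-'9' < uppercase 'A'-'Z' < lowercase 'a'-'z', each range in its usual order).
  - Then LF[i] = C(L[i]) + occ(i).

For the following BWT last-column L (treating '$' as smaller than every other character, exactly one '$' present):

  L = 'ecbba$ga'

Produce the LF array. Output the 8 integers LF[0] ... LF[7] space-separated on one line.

Answer: 6 5 3 4 1 0 7 2

Derivation:
Char counts: '$':1, 'a':2, 'b':2, 'c':1, 'e':1, 'g':1
C (first-col start): C('$')=0, C('a')=1, C('b')=3, C('c')=5, C('e')=6, C('g')=7
L[0]='e': occ=0, LF[0]=C('e')+0=6+0=6
L[1]='c': occ=0, LF[1]=C('c')+0=5+0=5
L[2]='b': occ=0, LF[2]=C('b')+0=3+0=3
L[3]='b': occ=1, LF[3]=C('b')+1=3+1=4
L[4]='a': occ=0, LF[4]=C('a')+0=1+0=1
L[5]='$': occ=0, LF[5]=C('$')+0=0+0=0
L[6]='g': occ=0, LF[6]=C('g')+0=7+0=7
L[7]='a': occ=1, LF[7]=C('a')+1=1+1=2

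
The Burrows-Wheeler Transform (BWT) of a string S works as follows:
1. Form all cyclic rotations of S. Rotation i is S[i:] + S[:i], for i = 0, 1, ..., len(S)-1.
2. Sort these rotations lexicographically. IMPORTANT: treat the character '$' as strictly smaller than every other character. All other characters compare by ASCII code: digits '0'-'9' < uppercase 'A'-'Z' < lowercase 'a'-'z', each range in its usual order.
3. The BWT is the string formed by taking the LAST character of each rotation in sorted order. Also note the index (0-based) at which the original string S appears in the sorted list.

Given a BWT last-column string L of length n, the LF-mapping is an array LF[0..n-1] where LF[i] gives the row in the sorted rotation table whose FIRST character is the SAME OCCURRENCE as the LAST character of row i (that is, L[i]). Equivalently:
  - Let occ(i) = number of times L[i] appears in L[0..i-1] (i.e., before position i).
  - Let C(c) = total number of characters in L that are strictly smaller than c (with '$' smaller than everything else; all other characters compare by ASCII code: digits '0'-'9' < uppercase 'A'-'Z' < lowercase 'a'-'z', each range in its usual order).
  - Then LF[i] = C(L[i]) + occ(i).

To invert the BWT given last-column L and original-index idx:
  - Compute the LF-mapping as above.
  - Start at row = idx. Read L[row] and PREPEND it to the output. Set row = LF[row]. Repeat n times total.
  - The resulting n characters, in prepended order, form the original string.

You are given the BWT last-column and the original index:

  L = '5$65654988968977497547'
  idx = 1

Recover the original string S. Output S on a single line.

Answer: 455497959677987864865$

Derivation:
LF mapping: 4 0 8 5 9 6 1 18 15 16 19 10 17 20 11 12 2 21 13 7 3 14
Walk LF starting at row 1, prepending L[row]:
  step 1: row=1, L[1]='$', prepend. Next row=LF[1]=0
  step 2: row=0, L[0]='5', prepend. Next row=LF[0]=4
  step 3: row=4, L[4]='6', prepend. Next row=LF[4]=9
  step 4: row=9, L[9]='8', prepend. Next row=LF[9]=16
  step 5: row=16, L[16]='4', prepend. Next row=LF[16]=2
  step 6: row=2, L[2]='6', prepend. Next row=LF[2]=8
  step 7: row=8, L[8]='8', prepend. Next row=LF[8]=15
  step 8: row=15, L[15]='7', prepend. Next row=LF[15]=12
  step 9: row=12, L[12]='8', prepend. Next row=LF[12]=17
  step 10: row=17, L[17]='9', prepend. Next row=LF[17]=21
  step 11: row=21, L[21]='7', prepend. Next row=LF[21]=14
  step 12: row=14, L[14]='7', prepend. Next row=LF[14]=11
  step 13: row=11, L[11]='6', prepend. Next row=LF[11]=10
  step 14: row=10, L[10]='9', prepend. Next row=LF[10]=19
  step 15: row=19, L[19]='5', prepend. Next row=LF[19]=7
  step 16: row=7, L[7]='9', prepend. Next row=LF[7]=18
  step 17: row=18, L[18]='7', prepend. Next row=LF[18]=13
  step 18: row=13, L[13]='9', prepend. Next row=LF[13]=20
  step 19: row=20, L[20]='4', prepend. Next row=LF[20]=3
  step 20: row=3, L[3]='5', prepend. Next row=LF[3]=5
  step 21: row=5, L[5]='5', prepend. Next row=LF[5]=6
  step 22: row=6, L[6]='4', prepend. Next row=LF[6]=1
Reversed output: 455497959677987864865$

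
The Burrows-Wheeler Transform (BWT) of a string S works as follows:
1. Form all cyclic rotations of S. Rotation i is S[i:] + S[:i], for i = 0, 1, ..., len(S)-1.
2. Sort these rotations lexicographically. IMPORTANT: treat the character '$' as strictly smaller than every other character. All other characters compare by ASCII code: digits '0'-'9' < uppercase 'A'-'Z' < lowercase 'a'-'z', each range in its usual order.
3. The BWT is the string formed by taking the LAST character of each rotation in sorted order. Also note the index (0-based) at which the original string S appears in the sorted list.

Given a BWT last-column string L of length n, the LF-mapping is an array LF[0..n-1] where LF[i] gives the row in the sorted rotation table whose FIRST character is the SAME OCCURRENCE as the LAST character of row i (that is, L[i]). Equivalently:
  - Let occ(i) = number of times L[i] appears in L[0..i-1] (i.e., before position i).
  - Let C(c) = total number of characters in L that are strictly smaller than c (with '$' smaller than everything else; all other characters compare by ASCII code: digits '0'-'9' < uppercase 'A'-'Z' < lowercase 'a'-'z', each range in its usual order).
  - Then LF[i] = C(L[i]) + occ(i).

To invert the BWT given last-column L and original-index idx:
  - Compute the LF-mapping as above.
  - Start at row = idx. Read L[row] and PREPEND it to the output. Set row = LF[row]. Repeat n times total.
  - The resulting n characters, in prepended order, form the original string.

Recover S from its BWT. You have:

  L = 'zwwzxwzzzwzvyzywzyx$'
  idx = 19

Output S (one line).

Answer: zzxzzwwvyzyzwzxwwyz$

Derivation:
LF mapping: 12 2 3 13 7 4 14 15 16 5 17 1 9 18 10 6 19 11 8 0
Walk LF starting at row 19, prepending L[row]:
  step 1: row=19, L[19]='$', prepend. Next row=LF[19]=0
  step 2: row=0, L[0]='z', prepend. Next row=LF[0]=12
  step 3: row=12, L[12]='y', prepend. Next row=LF[12]=9
  step 4: row=9, L[9]='w', prepend. Next row=LF[9]=5
  step 5: row=5, L[5]='w', prepend. Next row=LF[5]=4
  step 6: row=4, L[4]='x', prepend. Next row=LF[4]=7
  step 7: row=7, L[7]='z', prepend. Next row=LF[7]=15
  step 8: row=15, L[15]='w', prepend. Next row=LF[15]=6
  step 9: row=6, L[6]='z', prepend. Next row=LF[6]=14
  step 10: row=14, L[14]='y', prepend. Next row=LF[14]=10
  step 11: row=10, L[10]='z', prepend. Next row=LF[10]=17
  step 12: row=17, L[17]='y', prepend. Next row=LF[17]=11
  step 13: row=11, L[11]='v', prepend. Next row=LF[11]=1
  step 14: row=1, L[1]='w', prepend. Next row=LF[1]=2
  step 15: row=2, L[2]='w', prepend. Next row=LF[2]=3
  step 16: row=3, L[3]='z', prepend. Next row=LF[3]=13
  step 17: row=13, L[13]='z', prepend. Next row=LF[13]=18
  step 18: row=18, L[18]='x', prepend. Next row=LF[18]=8
  step 19: row=8, L[8]='z', prepend. Next row=LF[8]=16
  step 20: row=16, L[16]='z', prepend. Next row=LF[16]=19
Reversed output: zzxzzwwvyzyzwzxwwyz$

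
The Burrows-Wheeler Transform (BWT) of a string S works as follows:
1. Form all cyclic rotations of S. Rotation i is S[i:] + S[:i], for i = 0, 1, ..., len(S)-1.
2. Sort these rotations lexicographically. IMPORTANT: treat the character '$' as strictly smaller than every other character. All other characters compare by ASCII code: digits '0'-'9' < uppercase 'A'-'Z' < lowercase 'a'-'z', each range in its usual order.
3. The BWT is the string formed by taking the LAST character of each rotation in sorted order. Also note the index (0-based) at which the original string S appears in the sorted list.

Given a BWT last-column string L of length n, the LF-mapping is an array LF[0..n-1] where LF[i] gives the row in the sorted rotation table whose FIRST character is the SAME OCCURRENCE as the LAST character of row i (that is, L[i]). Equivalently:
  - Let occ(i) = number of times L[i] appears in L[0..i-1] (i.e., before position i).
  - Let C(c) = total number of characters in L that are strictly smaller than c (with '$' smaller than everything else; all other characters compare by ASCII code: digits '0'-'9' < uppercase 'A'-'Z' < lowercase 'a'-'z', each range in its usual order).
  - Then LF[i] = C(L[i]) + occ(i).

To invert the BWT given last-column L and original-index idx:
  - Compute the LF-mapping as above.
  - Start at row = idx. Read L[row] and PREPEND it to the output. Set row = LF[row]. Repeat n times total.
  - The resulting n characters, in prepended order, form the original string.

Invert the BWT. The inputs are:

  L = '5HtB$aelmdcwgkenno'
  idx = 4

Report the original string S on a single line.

LF mapping: 1 3 16 2 0 4 7 11 12 6 5 17 9 10 8 13 14 15
Walk LF starting at row 4, prepending L[row]:
  step 1: row=4, L[4]='$', prepend. Next row=LF[4]=0
  step 2: row=0, L[0]='5', prepend. Next row=LF[0]=1
  step 3: row=1, L[1]='H', prepend. Next row=LF[1]=3
  step 4: row=3, L[3]='B', prepend. Next row=LF[3]=2
  step 5: row=2, L[2]='t', prepend. Next row=LF[2]=16
  step 6: row=16, L[16]='n', prepend. Next row=LF[16]=14
  step 7: row=14, L[14]='e', prepend. Next row=LF[14]=8
  step 8: row=8, L[8]='m', prepend. Next row=LF[8]=12
  step 9: row=12, L[12]='g', prepend. Next row=LF[12]=9
  step 10: row=9, L[9]='d', prepend. Next row=LF[9]=6
  step 11: row=6, L[6]='e', prepend. Next row=LF[6]=7
  step 12: row=7, L[7]='l', prepend. Next row=LF[7]=11
  step 13: row=11, L[11]='w', prepend. Next row=LF[11]=17
  step 14: row=17, L[17]='o', prepend. Next row=LF[17]=15
  step 15: row=15, L[15]='n', prepend. Next row=LF[15]=13
  step 16: row=13, L[13]='k', prepend. Next row=LF[13]=10
  step 17: row=10, L[10]='c', prepend. Next row=LF[10]=5
  step 18: row=5, L[5]='a', prepend. Next row=LF[5]=4
Reversed output: acknowledgmentBH5$

Answer: acknowledgmentBH5$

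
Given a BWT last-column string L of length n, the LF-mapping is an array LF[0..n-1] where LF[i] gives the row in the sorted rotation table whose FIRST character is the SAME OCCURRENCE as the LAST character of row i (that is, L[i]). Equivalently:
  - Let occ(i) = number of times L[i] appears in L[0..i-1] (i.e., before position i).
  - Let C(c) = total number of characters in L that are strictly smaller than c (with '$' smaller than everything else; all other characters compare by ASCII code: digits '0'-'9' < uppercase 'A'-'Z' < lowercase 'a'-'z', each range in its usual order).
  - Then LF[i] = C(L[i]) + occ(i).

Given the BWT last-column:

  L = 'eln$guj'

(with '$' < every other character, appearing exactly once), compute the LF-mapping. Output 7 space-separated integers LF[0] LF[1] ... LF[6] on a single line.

Answer: 1 4 5 0 2 6 3

Derivation:
Char counts: '$':1, 'e':1, 'g':1, 'j':1, 'l':1, 'n':1, 'u':1
C (first-col start): C('$')=0, C('e')=1, C('g')=2, C('j')=3, C('l')=4, C('n')=5, C('u')=6
L[0]='e': occ=0, LF[0]=C('e')+0=1+0=1
L[1]='l': occ=0, LF[1]=C('l')+0=4+0=4
L[2]='n': occ=0, LF[2]=C('n')+0=5+0=5
L[3]='$': occ=0, LF[3]=C('$')+0=0+0=0
L[4]='g': occ=0, LF[4]=C('g')+0=2+0=2
L[5]='u': occ=0, LF[5]=C('u')+0=6+0=6
L[6]='j': occ=0, LF[6]=C('j')+0=3+0=3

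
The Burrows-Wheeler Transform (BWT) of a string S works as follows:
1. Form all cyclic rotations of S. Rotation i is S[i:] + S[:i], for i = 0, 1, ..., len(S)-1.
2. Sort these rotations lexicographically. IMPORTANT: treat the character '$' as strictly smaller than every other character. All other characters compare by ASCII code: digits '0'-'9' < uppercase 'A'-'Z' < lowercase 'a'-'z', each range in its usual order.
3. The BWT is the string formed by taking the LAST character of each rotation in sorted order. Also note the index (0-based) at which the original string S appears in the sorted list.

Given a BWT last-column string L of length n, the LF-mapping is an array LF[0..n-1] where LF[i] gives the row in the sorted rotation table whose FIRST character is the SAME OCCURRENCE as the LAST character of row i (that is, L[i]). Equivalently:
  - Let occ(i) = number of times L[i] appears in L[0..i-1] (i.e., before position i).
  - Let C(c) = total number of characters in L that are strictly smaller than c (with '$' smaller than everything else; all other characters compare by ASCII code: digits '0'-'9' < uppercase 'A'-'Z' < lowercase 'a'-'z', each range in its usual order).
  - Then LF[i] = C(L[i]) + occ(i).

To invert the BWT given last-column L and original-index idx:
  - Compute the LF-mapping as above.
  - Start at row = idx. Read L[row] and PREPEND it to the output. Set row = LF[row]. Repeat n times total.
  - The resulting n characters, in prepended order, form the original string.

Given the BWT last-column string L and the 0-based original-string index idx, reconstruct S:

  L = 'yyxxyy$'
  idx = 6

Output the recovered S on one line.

LF mapping: 3 4 1 2 5 6 0
Walk LF starting at row 6, prepending L[row]:
  step 1: row=6, L[6]='$', prepend. Next row=LF[6]=0
  step 2: row=0, L[0]='y', prepend. Next row=LF[0]=3
  step 3: row=3, L[3]='x', prepend. Next row=LF[3]=2
  step 4: row=2, L[2]='x', prepend. Next row=LF[2]=1
  step 5: row=1, L[1]='y', prepend. Next row=LF[1]=4
  step 6: row=4, L[4]='y', prepend. Next row=LF[4]=5
  step 7: row=5, L[5]='y', prepend. Next row=LF[5]=6
Reversed output: yyyxxy$

Answer: yyyxxy$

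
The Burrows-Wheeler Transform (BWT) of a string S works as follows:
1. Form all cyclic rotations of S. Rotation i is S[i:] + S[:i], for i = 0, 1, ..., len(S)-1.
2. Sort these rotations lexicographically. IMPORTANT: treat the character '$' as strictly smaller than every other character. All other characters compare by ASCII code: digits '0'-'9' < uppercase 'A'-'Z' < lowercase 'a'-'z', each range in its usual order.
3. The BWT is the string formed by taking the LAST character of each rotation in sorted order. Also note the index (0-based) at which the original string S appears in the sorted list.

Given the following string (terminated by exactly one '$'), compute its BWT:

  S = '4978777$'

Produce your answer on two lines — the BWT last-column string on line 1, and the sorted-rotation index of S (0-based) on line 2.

All 8 rotations (rotation i = S[i:]+S[:i]):
  rot[0] = 4978777$
  rot[1] = 978777$4
  rot[2] = 78777$49
  rot[3] = 8777$497
  rot[4] = 777$4978
  rot[5] = 77$49787
  rot[6] = 7$497877
  rot[7] = $4978777
Sorted (with $ < everything):
  sorted[0] = $4978777  (last char: '7')
  sorted[1] = 4978777$  (last char: '$')
  sorted[2] = 7$497877  (last char: '7')
  sorted[3] = 77$49787  (last char: '7')
  sorted[4] = 777$4978  (last char: '8')
  sorted[5] = 78777$49  (last char: '9')
  sorted[6] = 8777$497  (last char: '7')
  sorted[7] = 978777$4  (last char: '4')
Last column: 7$778974
Original string S is at sorted index 1

Answer: 7$778974
1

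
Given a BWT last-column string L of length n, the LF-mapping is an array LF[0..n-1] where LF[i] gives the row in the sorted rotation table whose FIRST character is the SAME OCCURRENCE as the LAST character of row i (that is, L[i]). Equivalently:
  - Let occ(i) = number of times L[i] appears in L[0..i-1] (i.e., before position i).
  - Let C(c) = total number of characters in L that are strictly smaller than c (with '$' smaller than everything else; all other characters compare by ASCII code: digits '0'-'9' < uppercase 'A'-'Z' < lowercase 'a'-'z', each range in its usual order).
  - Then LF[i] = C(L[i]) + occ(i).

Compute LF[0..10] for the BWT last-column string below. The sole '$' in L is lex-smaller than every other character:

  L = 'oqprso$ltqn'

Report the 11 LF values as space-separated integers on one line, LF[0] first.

Answer: 3 6 5 8 9 4 0 1 10 7 2

Derivation:
Char counts: '$':1, 'l':1, 'n':1, 'o':2, 'p':1, 'q':2, 'r':1, 's':1, 't':1
C (first-col start): C('$')=0, C('l')=1, C('n')=2, C('o')=3, C('p')=5, C('q')=6, C('r')=8, C('s')=9, C('t')=10
L[0]='o': occ=0, LF[0]=C('o')+0=3+0=3
L[1]='q': occ=0, LF[1]=C('q')+0=6+0=6
L[2]='p': occ=0, LF[2]=C('p')+0=5+0=5
L[3]='r': occ=0, LF[3]=C('r')+0=8+0=8
L[4]='s': occ=0, LF[4]=C('s')+0=9+0=9
L[5]='o': occ=1, LF[5]=C('o')+1=3+1=4
L[6]='$': occ=0, LF[6]=C('$')+0=0+0=0
L[7]='l': occ=0, LF[7]=C('l')+0=1+0=1
L[8]='t': occ=0, LF[8]=C('t')+0=10+0=10
L[9]='q': occ=1, LF[9]=C('q')+1=6+1=7
L[10]='n': occ=0, LF[10]=C('n')+0=2+0=2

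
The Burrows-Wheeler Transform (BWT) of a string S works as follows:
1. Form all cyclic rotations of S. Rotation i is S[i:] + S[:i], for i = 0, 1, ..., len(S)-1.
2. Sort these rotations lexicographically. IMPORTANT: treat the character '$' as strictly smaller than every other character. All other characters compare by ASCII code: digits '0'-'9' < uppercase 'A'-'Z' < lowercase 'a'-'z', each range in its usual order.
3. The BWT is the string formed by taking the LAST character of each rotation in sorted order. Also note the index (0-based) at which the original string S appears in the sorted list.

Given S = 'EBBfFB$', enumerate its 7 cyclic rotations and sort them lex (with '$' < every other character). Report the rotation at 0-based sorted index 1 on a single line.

Answer: B$EBBfF

Derivation:
All 7 rotations (rotation i = S[i:]+S[:i]):
  rot[0] = EBBfFB$
  rot[1] = BBfFB$E
  rot[2] = BfFB$EB
  rot[3] = fFB$EBB
  rot[4] = FB$EBBf
  rot[5] = B$EBBfF
  rot[6] = $EBBfFB
Sorted (with $ < everything):
  sorted[0] = $EBBfFB
  sorted[1] = B$EBBfF
  sorted[2] = BBfFB$E
  sorted[3] = BfFB$EB
  sorted[4] = EBBfFB$
  sorted[5] = FB$EBBf
  sorted[6] = fFB$EBB
sorted[1] = B$EBBfF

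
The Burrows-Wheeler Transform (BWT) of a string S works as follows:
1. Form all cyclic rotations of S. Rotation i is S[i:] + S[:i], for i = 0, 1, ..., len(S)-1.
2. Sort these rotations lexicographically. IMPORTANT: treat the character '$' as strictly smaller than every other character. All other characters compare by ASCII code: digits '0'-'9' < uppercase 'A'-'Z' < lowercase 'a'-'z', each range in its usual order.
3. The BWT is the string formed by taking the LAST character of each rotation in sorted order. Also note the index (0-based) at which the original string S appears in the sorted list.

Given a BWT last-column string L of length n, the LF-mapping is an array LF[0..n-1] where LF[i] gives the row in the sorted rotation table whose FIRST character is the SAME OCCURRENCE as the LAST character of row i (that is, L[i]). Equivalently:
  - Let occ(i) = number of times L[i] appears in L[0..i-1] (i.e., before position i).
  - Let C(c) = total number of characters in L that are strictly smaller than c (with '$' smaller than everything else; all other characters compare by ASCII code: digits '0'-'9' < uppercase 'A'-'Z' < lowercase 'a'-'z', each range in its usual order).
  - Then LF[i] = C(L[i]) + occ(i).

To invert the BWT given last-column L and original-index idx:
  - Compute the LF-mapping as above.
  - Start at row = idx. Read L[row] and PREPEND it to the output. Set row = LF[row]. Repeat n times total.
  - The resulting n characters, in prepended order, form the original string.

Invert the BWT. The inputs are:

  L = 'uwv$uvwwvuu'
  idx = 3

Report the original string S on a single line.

LF mapping: 1 8 5 0 2 6 9 10 7 3 4
Walk LF starting at row 3, prepending L[row]:
  step 1: row=3, L[3]='$', prepend. Next row=LF[3]=0
  step 2: row=0, L[0]='u', prepend. Next row=LF[0]=1
  step 3: row=1, L[1]='w', prepend. Next row=LF[1]=8
  step 4: row=8, L[8]='v', prepend. Next row=LF[8]=7
  step 5: row=7, L[7]='w', prepend. Next row=LF[7]=10
  step 6: row=10, L[10]='u', prepend. Next row=LF[10]=4
  step 7: row=4, L[4]='u', prepend. Next row=LF[4]=2
  step 8: row=2, L[2]='v', prepend. Next row=LF[2]=5
  step 9: row=5, L[5]='v', prepend. Next row=LF[5]=6
  step 10: row=6, L[6]='w', prepend. Next row=LF[6]=9
  step 11: row=9, L[9]='u', prepend. Next row=LF[9]=3
Reversed output: uwvvuuwvwu$

Answer: uwvvuuwvwu$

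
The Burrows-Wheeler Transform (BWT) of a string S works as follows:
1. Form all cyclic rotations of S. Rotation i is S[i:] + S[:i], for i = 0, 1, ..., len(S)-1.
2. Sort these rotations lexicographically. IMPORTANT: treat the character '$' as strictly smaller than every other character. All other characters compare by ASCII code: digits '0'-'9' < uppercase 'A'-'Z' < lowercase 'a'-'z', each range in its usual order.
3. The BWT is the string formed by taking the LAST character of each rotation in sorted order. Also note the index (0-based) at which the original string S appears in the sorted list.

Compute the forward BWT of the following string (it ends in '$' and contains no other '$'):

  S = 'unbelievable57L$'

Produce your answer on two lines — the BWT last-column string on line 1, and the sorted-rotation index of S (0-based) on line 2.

All 16 rotations (rotation i = S[i:]+S[:i]):
  rot[0] = unbelievable57L$
  rot[1] = nbelievable57L$u
  rot[2] = believable57L$un
  rot[3] = elievable57L$unb
  rot[4] = lievable57L$unbe
  rot[5] = ievable57L$unbel
  rot[6] = evable57L$unbeli
  rot[7] = vable57L$unbelie
  rot[8] = able57L$unbeliev
  rot[9] = ble57L$unbelieva
  rot[10] = le57L$unbelievab
  rot[11] = e57L$unbelievabl
  rot[12] = 57L$unbelievable
  rot[13] = 7L$unbelievable5
  rot[14] = L$unbelievable57
  rot[15] = $unbelievable57L
Sorted (with $ < everything):
  sorted[0] = $unbelievable57L  (last char: 'L')
  sorted[1] = 57L$unbelievable  (last char: 'e')
  sorted[2] = 7L$unbelievable5  (last char: '5')
  sorted[3] = L$unbelievable57  (last char: '7')
  sorted[4] = able57L$unbeliev  (last char: 'v')
  sorted[5] = believable57L$un  (last char: 'n')
  sorted[6] = ble57L$unbelieva  (last char: 'a')
  sorted[7] = e57L$unbelievabl  (last char: 'l')
  sorted[8] = elievable57L$unb  (last char: 'b')
  sorted[9] = evable57L$unbeli  (last char: 'i')
  sorted[10] = ievable57L$unbel  (last char: 'l')
  sorted[11] = le57L$unbelievab  (last char: 'b')
  sorted[12] = lievable57L$unbe  (last char: 'e')
  sorted[13] = nbelievable57L$u  (last char: 'u')
  sorted[14] = unbelievable57L$  (last char: '$')
  sorted[15] = vable57L$unbelie  (last char: 'e')
Last column: Le57vnalbilbeu$e
Original string S is at sorted index 14

Answer: Le57vnalbilbeu$e
14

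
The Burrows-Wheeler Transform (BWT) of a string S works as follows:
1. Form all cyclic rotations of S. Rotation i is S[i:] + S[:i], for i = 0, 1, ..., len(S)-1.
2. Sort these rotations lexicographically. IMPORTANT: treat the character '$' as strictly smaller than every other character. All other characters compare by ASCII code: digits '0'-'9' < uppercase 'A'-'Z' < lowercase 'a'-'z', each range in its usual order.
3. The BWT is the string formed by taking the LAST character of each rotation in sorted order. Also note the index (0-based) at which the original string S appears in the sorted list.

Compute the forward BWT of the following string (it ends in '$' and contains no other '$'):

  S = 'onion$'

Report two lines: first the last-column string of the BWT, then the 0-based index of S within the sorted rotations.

Answer: nnooi$
5

Derivation:
All 6 rotations (rotation i = S[i:]+S[:i]):
  rot[0] = onion$
  rot[1] = nion$o
  rot[2] = ion$on
  rot[3] = on$oni
  rot[4] = n$onio
  rot[5] = $onion
Sorted (with $ < everything):
  sorted[0] = $onion  (last char: 'n')
  sorted[1] = ion$on  (last char: 'n')
  sorted[2] = n$onio  (last char: 'o')
  sorted[3] = nion$o  (last char: 'o')
  sorted[4] = on$oni  (last char: 'i')
  sorted[5] = onion$  (last char: '$')
Last column: nnooi$
Original string S is at sorted index 5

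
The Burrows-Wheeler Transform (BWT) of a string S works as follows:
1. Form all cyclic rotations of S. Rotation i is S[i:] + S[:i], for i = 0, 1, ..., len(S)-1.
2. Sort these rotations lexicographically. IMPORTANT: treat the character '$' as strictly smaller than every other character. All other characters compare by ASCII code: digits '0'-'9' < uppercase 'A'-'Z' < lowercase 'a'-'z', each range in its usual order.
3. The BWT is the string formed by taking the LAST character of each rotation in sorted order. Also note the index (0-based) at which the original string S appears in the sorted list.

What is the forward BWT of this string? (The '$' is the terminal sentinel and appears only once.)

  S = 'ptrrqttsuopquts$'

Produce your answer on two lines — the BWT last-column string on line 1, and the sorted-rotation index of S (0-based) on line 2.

All 16 rotations (rotation i = S[i:]+S[:i]):
  rot[0] = ptrrqttsuopquts$
  rot[1] = trrqttsuopquts$p
  rot[2] = rrqttsuopquts$pt
  rot[3] = rqttsuopquts$ptr
  rot[4] = qttsuopquts$ptrr
  rot[5] = ttsuopquts$ptrrq
  rot[6] = tsuopquts$ptrrqt
  rot[7] = suopquts$ptrrqtt
  rot[8] = uopquts$ptrrqtts
  rot[9] = opquts$ptrrqttsu
  rot[10] = pquts$ptrrqttsuo
  rot[11] = quts$ptrrqttsuop
  rot[12] = uts$ptrrqttsuopq
  rot[13] = ts$ptrrqttsuopqu
  rot[14] = s$ptrrqttsuopqut
  rot[15] = $ptrrqttsuopquts
Sorted (with $ < everything):
  sorted[0] = $ptrrqttsuopquts  (last char: 's')
  sorted[1] = opquts$ptrrqttsu  (last char: 'u')
  sorted[2] = pquts$ptrrqttsuo  (last char: 'o')
  sorted[3] = ptrrqttsuopquts$  (last char: '$')
  sorted[4] = qttsuopquts$ptrr  (last char: 'r')
  sorted[5] = quts$ptrrqttsuop  (last char: 'p')
  sorted[6] = rqttsuopquts$ptr  (last char: 'r')
  sorted[7] = rrqttsuopquts$pt  (last char: 't')
  sorted[8] = s$ptrrqttsuopqut  (last char: 't')
  sorted[9] = suopquts$ptrrqtt  (last char: 't')
  sorted[10] = trrqttsuopquts$p  (last char: 'p')
  sorted[11] = ts$ptrrqttsuopqu  (last char: 'u')
  sorted[12] = tsuopquts$ptrrqt  (last char: 't')
  sorted[13] = ttsuopquts$ptrrq  (last char: 'q')
  sorted[14] = uopquts$ptrrqtts  (last char: 's')
  sorted[15] = uts$ptrrqttsuopq  (last char: 'q')
Last column: suo$rprtttputqsq
Original string S is at sorted index 3

Answer: suo$rprtttputqsq
3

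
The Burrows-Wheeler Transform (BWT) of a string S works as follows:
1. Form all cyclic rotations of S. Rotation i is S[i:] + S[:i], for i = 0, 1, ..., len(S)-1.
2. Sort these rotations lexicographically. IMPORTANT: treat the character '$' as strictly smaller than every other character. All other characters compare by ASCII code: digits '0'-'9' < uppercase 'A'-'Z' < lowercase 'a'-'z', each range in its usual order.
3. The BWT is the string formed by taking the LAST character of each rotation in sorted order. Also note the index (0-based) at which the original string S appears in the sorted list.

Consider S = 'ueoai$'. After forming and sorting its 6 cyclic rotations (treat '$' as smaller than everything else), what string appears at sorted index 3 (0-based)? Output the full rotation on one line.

Answer: i$ueoa

Derivation:
All 6 rotations (rotation i = S[i:]+S[:i]):
  rot[0] = ueoai$
  rot[1] = eoai$u
  rot[2] = oai$ue
  rot[3] = ai$ueo
  rot[4] = i$ueoa
  rot[5] = $ueoai
Sorted (with $ < everything):
  sorted[0] = $ueoai
  sorted[1] = ai$ueo
  sorted[2] = eoai$u
  sorted[3] = i$ueoa
  sorted[4] = oai$ue
  sorted[5] = ueoai$
sorted[3] = i$ueoa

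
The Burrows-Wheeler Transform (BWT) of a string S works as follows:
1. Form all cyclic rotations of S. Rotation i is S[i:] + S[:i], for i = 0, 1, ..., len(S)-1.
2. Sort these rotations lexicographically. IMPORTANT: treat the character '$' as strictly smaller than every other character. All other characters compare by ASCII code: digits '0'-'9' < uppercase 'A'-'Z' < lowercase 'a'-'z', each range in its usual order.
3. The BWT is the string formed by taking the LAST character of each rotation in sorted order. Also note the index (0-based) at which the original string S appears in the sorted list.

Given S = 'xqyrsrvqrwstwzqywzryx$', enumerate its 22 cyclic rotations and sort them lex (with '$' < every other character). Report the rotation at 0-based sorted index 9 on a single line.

All 22 rotations (rotation i = S[i:]+S[:i]):
  rot[0] = xqyrsrvqrwstwzqywzryx$
  rot[1] = qyrsrvqrwstwzqywzryx$x
  rot[2] = yrsrvqrwstwzqywzryx$xq
  rot[3] = rsrvqrwstwzqywzryx$xqy
  rot[4] = srvqrwstwzqywzryx$xqyr
  rot[5] = rvqrwstwzqywzryx$xqyrs
  rot[6] = vqrwstwzqywzryx$xqyrsr
  rot[7] = qrwstwzqywzryx$xqyrsrv
  rot[8] = rwstwzqywzryx$xqyrsrvq
  rot[9] = wstwzqywzryx$xqyrsrvqr
  rot[10] = stwzqywzryx$xqyrsrvqrw
  rot[11] = twzqywzryx$xqyrsrvqrws
  rot[12] = wzqywzryx$xqyrsrvqrwst
  rot[13] = zqywzryx$xqyrsrvqrwstw
  rot[14] = qywzryx$xqyrsrvqrwstwz
  rot[15] = ywzryx$xqyrsrvqrwstwzq
  rot[16] = wzryx$xqyrsrvqrwstwzqy
  rot[17] = zryx$xqyrsrvqrwstwzqyw
  rot[18] = ryx$xqyrsrvqrwstwzqywz
  rot[19] = yx$xqyrsrvqrwstwzqywzr
  rot[20] = x$xqyrsrvqrwstwzqywzry
  rot[21] = $xqyrsrvqrwstwzqywzryx
Sorted (with $ < everything):
  sorted[0] = $xqyrsrvqrwstwzqywzryx
  sorted[1] = qrwstwzqywzryx$xqyrsrv
  sorted[2] = qyrsrvqrwstwzqywzryx$x
  sorted[3] = qywzryx$xqyrsrvqrwstwz
  sorted[4] = rsrvqrwstwzqywzryx$xqy
  sorted[5] = rvqrwstwzqywzryx$xqyrs
  sorted[6] = rwstwzqywzryx$xqyrsrvq
  sorted[7] = ryx$xqyrsrvqrwstwzqywz
  sorted[8] = srvqrwstwzqywzryx$xqyr
  sorted[9] = stwzqywzryx$xqyrsrvqrw
  sorted[10] = twzqywzryx$xqyrsrvqrws
  sorted[11] = vqrwstwzqywzryx$xqyrsr
  sorted[12] = wstwzqywzryx$xqyrsrvqr
  sorted[13] = wzqywzryx$xqyrsrvqrwst
  sorted[14] = wzryx$xqyrsrvqrwstwzqy
  sorted[15] = x$xqyrsrvqrwstwzqywzry
  sorted[16] = xqyrsrvqrwstwzqywzryx$
  sorted[17] = yrsrvqrwstwzqywzryx$xq
  sorted[18] = ywzryx$xqyrsrvqrwstwzq
  sorted[19] = yx$xqyrsrvqrwstwzqywzr
  sorted[20] = zqywzryx$xqyrsrvqrwstw
  sorted[21] = zryx$xqyrsrvqrwstwzqyw
sorted[9] = stwzqywzryx$xqyrsrvqrw

Answer: stwzqywzryx$xqyrsrvqrw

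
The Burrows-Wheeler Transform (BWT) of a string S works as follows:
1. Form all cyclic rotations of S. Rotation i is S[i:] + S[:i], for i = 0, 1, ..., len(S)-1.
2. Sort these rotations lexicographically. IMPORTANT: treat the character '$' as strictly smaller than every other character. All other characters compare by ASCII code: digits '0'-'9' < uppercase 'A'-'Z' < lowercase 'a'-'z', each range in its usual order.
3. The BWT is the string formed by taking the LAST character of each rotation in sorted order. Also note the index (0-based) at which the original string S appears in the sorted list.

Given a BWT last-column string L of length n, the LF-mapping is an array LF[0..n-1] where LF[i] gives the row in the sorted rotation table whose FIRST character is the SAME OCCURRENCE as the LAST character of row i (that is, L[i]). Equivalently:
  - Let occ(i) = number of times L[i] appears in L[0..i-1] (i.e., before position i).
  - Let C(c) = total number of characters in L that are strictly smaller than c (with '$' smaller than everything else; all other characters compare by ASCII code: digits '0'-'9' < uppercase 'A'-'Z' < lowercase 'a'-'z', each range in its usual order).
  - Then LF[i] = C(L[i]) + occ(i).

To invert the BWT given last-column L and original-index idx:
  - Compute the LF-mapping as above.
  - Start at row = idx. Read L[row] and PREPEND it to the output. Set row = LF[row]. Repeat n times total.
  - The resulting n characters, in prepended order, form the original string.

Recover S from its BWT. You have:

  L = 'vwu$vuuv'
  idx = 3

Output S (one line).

Answer: uvwuuvv$

Derivation:
LF mapping: 4 7 1 0 5 2 3 6
Walk LF starting at row 3, prepending L[row]:
  step 1: row=3, L[3]='$', prepend. Next row=LF[3]=0
  step 2: row=0, L[0]='v', prepend. Next row=LF[0]=4
  step 3: row=4, L[4]='v', prepend. Next row=LF[4]=5
  step 4: row=5, L[5]='u', prepend. Next row=LF[5]=2
  step 5: row=2, L[2]='u', prepend. Next row=LF[2]=1
  step 6: row=1, L[1]='w', prepend. Next row=LF[1]=7
  step 7: row=7, L[7]='v', prepend. Next row=LF[7]=6
  step 8: row=6, L[6]='u', prepend. Next row=LF[6]=3
Reversed output: uvwuuvv$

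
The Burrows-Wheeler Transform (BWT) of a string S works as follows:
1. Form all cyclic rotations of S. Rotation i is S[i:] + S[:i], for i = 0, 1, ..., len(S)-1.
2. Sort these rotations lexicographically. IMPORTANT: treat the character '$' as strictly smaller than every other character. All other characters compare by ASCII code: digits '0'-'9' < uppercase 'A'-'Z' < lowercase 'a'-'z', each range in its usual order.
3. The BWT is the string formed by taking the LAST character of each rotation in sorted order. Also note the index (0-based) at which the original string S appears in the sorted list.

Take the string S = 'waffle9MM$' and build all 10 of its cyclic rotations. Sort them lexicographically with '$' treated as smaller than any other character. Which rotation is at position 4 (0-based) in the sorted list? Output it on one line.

All 10 rotations (rotation i = S[i:]+S[:i]):
  rot[0] = waffle9MM$
  rot[1] = affle9MM$w
  rot[2] = ffle9MM$wa
  rot[3] = fle9MM$waf
  rot[4] = le9MM$waff
  rot[5] = e9MM$waffl
  rot[6] = 9MM$waffle
  rot[7] = MM$waffle9
  rot[8] = M$waffle9M
  rot[9] = $waffle9MM
Sorted (with $ < everything):
  sorted[0] = $waffle9MM
  sorted[1] = 9MM$waffle
  sorted[2] = M$waffle9M
  sorted[3] = MM$waffle9
  sorted[4] = affle9MM$w
  sorted[5] = e9MM$waffl
  sorted[6] = ffle9MM$wa
  sorted[7] = fle9MM$waf
  sorted[8] = le9MM$waff
  sorted[9] = waffle9MM$
sorted[4] = affle9MM$w

Answer: affle9MM$w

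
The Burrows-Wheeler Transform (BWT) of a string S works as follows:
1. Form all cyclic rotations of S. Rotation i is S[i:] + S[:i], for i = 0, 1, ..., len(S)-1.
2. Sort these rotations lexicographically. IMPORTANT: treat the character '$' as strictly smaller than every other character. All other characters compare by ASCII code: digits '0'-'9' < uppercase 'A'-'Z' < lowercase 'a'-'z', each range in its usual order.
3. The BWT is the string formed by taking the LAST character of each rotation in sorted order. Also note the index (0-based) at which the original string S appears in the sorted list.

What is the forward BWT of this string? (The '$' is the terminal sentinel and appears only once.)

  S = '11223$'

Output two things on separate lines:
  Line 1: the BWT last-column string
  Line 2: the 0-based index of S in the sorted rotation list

All 6 rotations (rotation i = S[i:]+S[:i]):
  rot[0] = 11223$
  rot[1] = 1223$1
  rot[2] = 223$11
  rot[3] = 23$112
  rot[4] = 3$1122
  rot[5] = $11223
Sorted (with $ < everything):
  sorted[0] = $11223  (last char: '3')
  sorted[1] = 11223$  (last char: '$')
  sorted[2] = 1223$1  (last char: '1')
  sorted[3] = 223$11  (last char: '1')
  sorted[4] = 23$112  (last char: '2')
  sorted[5] = 3$1122  (last char: '2')
Last column: 3$1122
Original string S is at sorted index 1

Answer: 3$1122
1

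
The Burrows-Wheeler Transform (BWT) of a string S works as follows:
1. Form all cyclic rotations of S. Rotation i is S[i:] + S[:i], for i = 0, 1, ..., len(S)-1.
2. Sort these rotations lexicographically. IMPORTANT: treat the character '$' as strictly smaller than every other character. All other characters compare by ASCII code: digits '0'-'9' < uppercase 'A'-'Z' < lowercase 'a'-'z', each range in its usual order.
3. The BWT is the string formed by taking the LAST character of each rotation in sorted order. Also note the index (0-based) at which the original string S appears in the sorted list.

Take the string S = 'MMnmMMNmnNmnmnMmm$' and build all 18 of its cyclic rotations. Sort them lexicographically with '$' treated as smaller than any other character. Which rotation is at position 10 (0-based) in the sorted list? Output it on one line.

All 18 rotations (rotation i = S[i:]+S[:i]):
  rot[0] = MMnmMMNmnNmnmnMmm$
  rot[1] = MnmMMNmnNmnmnMmm$M
  rot[2] = nmMMNmnNmnmnMmm$MM
  rot[3] = mMMNmnNmnmnMmm$MMn
  rot[4] = MMNmnNmnmnMmm$MMnm
  rot[5] = MNmnNmnmnMmm$MMnmM
  rot[6] = NmnNmnmnMmm$MMnmMM
  rot[7] = mnNmnmnMmm$MMnmMMN
  rot[8] = nNmnmnMmm$MMnmMMNm
  rot[9] = NmnmnMmm$MMnmMMNmn
  rot[10] = mnmnMmm$MMnmMMNmnN
  rot[11] = nmnMmm$MMnmMMNmnNm
  rot[12] = mnMmm$MMnmMMNmnNmn
  rot[13] = nMmm$MMnmMMNmnNmnm
  rot[14] = Mmm$MMnmMMNmnNmnmn
  rot[15] = mm$MMnmMMNmnNmnmnM
  rot[16] = m$MMnmMMNmnNmnmnMm
  rot[17] = $MMnmMMNmnNmnmnMmm
Sorted (with $ < everything):
  sorted[0] = $MMnmMMNmnNmnmnMmm
  sorted[1] = MMNmnNmnmnMmm$MMnm
  sorted[2] = MMnmMMNmnNmnmnMmm$
  sorted[3] = MNmnNmnmnMmm$MMnmM
  sorted[4] = Mmm$MMnmMMNmnNmnmn
  sorted[5] = MnmMMNmnNmnmnMmm$M
  sorted[6] = NmnNmnmnMmm$MMnmMM
  sorted[7] = NmnmnMmm$MMnmMMNmn
  sorted[8] = m$MMnmMMNmnNmnmnMm
  sorted[9] = mMMNmnNmnmnMmm$MMn
  sorted[10] = mm$MMnmMMNmnNmnmnM
  sorted[11] = mnMmm$MMnmMMNmnNmn
  sorted[12] = mnNmnmnMmm$MMnmMMN
  sorted[13] = mnmnMmm$MMnmMMNmnN
  sorted[14] = nMmm$MMnmMMNmnNmnm
  sorted[15] = nNmnmnMmm$MMnmMMNm
  sorted[16] = nmMMNmnNmnmnMmm$MM
  sorted[17] = nmnMmm$MMnmMMNmnNm
sorted[10] = mm$MMnmMMNmnNmnmnM

Answer: mm$MMnmMMNmnNmnmnM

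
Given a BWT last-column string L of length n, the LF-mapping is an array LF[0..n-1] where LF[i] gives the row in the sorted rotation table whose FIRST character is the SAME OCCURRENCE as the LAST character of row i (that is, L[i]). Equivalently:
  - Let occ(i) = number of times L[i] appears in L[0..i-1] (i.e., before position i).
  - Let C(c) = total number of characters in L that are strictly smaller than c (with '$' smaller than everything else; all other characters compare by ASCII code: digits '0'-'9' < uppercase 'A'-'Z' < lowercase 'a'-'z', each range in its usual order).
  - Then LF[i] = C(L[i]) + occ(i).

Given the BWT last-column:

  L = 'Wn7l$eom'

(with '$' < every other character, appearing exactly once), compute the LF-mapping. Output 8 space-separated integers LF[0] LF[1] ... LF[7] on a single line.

Answer: 2 6 1 4 0 3 7 5

Derivation:
Char counts: '$':1, '7':1, 'W':1, 'e':1, 'l':1, 'm':1, 'n':1, 'o':1
C (first-col start): C('$')=0, C('7')=1, C('W')=2, C('e')=3, C('l')=4, C('m')=5, C('n')=6, C('o')=7
L[0]='W': occ=0, LF[0]=C('W')+0=2+0=2
L[1]='n': occ=0, LF[1]=C('n')+0=6+0=6
L[2]='7': occ=0, LF[2]=C('7')+0=1+0=1
L[3]='l': occ=0, LF[3]=C('l')+0=4+0=4
L[4]='$': occ=0, LF[4]=C('$')+0=0+0=0
L[5]='e': occ=0, LF[5]=C('e')+0=3+0=3
L[6]='o': occ=0, LF[6]=C('o')+0=7+0=7
L[7]='m': occ=0, LF[7]=C('m')+0=5+0=5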